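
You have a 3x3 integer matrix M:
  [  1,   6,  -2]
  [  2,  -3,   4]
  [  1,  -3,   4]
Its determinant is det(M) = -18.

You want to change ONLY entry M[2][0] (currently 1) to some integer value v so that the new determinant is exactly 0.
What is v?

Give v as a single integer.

Answer: 2

Derivation:
det is linear in entry M[2][0]: det = old_det + (v - 1) * C_20
Cofactor C_20 = 18
Want det = 0: -18 + (v - 1) * 18 = 0
  (v - 1) = 18 / 18 = 1
  v = 1 + (1) = 2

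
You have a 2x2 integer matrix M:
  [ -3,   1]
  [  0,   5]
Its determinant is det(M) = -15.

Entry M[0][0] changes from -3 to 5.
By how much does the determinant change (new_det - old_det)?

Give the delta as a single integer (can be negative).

Cofactor C_00 = 5
Entry delta = 5 - -3 = 8
Det delta = entry_delta * cofactor = 8 * 5 = 40

Answer: 40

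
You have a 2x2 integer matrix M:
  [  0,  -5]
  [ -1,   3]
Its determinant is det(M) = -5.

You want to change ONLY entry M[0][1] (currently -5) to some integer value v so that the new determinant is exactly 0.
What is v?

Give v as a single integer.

det is linear in entry M[0][1]: det = old_det + (v - -5) * C_01
Cofactor C_01 = 1
Want det = 0: -5 + (v - -5) * 1 = 0
  (v - -5) = 5 / 1 = 5
  v = -5 + (5) = 0

Answer: 0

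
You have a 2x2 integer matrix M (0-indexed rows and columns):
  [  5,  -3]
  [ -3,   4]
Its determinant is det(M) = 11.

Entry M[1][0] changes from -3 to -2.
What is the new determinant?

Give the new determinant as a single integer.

det is linear in row 1: changing M[1][0] by delta changes det by delta * cofactor(1,0).
Cofactor C_10 = (-1)^(1+0) * minor(1,0) = 3
Entry delta = -2 - -3 = 1
Det delta = 1 * 3 = 3
New det = 11 + 3 = 14

Answer: 14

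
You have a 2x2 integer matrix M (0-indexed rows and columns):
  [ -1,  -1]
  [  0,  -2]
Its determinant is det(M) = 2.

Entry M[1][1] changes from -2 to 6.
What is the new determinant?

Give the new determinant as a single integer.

Answer: -6

Derivation:
det is linear in row 1: changing M[1][1] by delta changes det by delta * cofactor(1,1).
Cofactor C_11 = (-1)^(1+1) * minor(1,1) = -1
Entry delta = 6 - -2 = 8
Det delta = 8 * -1 = -8
New det = 2 + -8 = -6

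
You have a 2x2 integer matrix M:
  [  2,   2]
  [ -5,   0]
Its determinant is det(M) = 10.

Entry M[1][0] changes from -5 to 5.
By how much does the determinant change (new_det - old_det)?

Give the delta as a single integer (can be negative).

Cofactor C_10 = -2
Entry delta = 5 - -5 = 10
Det delta = entry_delta * cofactor = 10 * -2 = -20

Answer: -20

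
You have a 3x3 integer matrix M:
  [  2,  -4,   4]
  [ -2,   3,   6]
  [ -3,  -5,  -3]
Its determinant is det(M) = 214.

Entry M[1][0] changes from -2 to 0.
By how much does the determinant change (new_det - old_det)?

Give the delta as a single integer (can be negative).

Cofactor C_10 = -32
Entry delta = 0 - -2 = 2
Det delta = entry_delta * cofactor = 2 * -32 = -64

Answer: -64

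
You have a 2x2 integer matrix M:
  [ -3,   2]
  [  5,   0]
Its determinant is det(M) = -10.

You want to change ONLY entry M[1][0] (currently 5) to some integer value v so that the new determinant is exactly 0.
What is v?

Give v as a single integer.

Answer: 0

Derivation:
det is linear in entry M[1][0]: det = old_det + (v - 5) * C_10
Cofactor C_10 = -2
Want det = 0: -10 + (v - 5) * -2 = 0
  (v - 5) = 10 / -2 = -5
  v = 5 + (-5) = 0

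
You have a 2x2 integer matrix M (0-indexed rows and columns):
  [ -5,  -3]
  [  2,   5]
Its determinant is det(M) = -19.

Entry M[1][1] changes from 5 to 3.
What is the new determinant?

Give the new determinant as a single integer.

det is linear in row 1: changing M[1][1] by delta changes det by delta * cofactor(1,1).
Cofactor C_11 = (-1)^(1+1) * minor(1,1) = -5
Entry delta = 3 - 5 = -2
Det delta = -2 * -5 = 10
New det = -19 + 10 = -9

Answer: -9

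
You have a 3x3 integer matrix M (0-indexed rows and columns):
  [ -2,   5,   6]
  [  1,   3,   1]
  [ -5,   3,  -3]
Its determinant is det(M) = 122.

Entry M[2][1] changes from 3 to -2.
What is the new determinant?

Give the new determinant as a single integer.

Answer: 82

Derivation:
det is linear in row 2: changing M[2][1] by delta changes det by delta * cofactor(2,1).
Cofactor C_21 = (-1)^(2+1) * minor(2,1) = 8
Entry delta = -2 - 3 = -5
Det delta = -5 * 8 = -40
New det = 122 + -40 = 82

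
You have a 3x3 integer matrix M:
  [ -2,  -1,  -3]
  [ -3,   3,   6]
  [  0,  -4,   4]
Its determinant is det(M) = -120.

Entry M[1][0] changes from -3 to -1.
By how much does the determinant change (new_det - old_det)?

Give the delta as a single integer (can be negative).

Answer: 32

Derivation:
Cofactor C_10 = 16
Entry delta = -1 - -3 = 2
Det delta = entry_delta * cofactor = 2 * 16 = 32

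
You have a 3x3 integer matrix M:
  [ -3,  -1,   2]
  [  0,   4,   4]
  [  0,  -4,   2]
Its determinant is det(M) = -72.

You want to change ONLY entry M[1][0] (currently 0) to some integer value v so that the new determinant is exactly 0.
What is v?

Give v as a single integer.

det is linear in entry M[1][0]: det = old_det + (v - 0) * C_10
Cofactor C_10 = -6
Want det = 0: -72 + (v - 0) * -6 = 0
  (v - 0) = 72 / -6 = -12
  v = 0 + (-12) = -12

Answer: -12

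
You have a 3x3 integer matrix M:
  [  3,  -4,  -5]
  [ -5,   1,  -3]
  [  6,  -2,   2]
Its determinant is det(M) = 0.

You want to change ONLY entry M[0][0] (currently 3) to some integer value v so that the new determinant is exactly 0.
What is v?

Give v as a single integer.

Answer: 3

Derivation:
det is linear in entry M[0][0]: det = old_det + (v - 3) * C_00
Cofactor C_00 = -4
Want det = 0: 0 + (v - 3) * -4 = 0
  (v - 3) = 0 / -4 = 0
  v = 3 + (0) = 3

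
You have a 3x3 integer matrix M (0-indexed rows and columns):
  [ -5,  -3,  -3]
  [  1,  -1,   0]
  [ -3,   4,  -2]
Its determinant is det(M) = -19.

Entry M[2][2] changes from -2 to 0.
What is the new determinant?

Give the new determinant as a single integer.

det is linear in row 2: changing M[2][2] by delta changes det by delta * cofactor(2,2).
Cofactor C_22 = (-1)^(2+2) * minor(2,2) = 8
Entry delta = 0 - -2 = 2
Det delta = 2 * 8 = 16
New det = -19 + 16 = -3

Answer: -3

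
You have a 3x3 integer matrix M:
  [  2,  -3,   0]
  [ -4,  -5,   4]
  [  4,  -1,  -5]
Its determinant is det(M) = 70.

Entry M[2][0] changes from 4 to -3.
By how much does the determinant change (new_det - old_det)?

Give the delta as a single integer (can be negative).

Answer: 84

Derivation:
Cofactor C_20 = -12
Entry delta = -3 - 4 = -7
Det delta = entry_delta * cofactor = -7 * -12 = 84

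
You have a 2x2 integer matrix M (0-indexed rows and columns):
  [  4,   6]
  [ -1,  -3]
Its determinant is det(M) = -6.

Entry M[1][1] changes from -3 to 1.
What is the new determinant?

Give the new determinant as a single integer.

det is linear in row 1: changing M[1][1] by delta changes det by delta * cofactor(1,1).
Cofactor C_11 = (-1)^(1+1) * minor(1,1) = 4
Entry delta = 1 - -3 = 4
Det delta = 4 * 4 = 16
New det = -6 + 16 = 10

Answer: 10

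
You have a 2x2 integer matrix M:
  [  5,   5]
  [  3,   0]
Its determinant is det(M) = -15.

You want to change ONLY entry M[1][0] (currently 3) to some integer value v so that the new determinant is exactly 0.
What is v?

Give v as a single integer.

det is linear in entry M[1][0]: det = old_det + (v - 3) * C_10
Cofactor C_10 = -5
Want det = 0: -15 + (v - 3) * -5 = 0
  (v - 3) = 15 / -5 = -3
  v = 3 + (-3) = 0

Answer: 0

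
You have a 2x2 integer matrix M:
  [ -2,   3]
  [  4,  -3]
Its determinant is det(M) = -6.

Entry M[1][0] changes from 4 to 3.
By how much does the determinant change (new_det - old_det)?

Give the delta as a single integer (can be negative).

Cofactor C_10 = -3
Entry delta = 3 - 4 = -1
Det delta = entry_delta * cofactor = -1 * -3 = 3

Answer: 3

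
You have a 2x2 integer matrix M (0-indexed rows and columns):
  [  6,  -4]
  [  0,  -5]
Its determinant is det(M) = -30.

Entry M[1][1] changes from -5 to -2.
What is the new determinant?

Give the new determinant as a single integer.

det is linear in row 1: changing M[1][1] by delta changes det by delta * cofactor(1,1).
Cofactor C_11 = (-1)^(1+1) * minor(1,1) = 6
Entry delta = -2 - -5 = 3
Det delta = 3 * 6 = 18
New det = -30 + 18 = -12

Answer: -12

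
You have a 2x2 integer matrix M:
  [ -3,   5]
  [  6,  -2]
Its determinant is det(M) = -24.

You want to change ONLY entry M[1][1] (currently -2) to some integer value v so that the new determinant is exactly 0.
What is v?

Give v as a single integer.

det is linear in entry M[1][1]: det = old_det + (v - -2) * C_11
Cofactor C_11 = -3
Want det = 0: -24 + (v - -2) * -3 = 0
  (v - -2) = 24 / -3 = -8
  v = -2 + (-8) = -10

Answer: -10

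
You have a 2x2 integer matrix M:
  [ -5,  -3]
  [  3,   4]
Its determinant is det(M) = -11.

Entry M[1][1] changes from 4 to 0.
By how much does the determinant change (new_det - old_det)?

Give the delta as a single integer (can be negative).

Answer: 20

Derivation:
Cofactor C_11 = -5
Entry delta = 0 - 4 = -4
Det delta = entry_delta * cofactor = -4 * -5 = 20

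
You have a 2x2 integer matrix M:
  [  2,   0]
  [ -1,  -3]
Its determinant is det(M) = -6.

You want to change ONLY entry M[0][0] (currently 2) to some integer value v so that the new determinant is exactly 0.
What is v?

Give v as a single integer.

det is linear in entry M[0][0]: det = old_det + (v - 2) * C_00
Cofactor C_00 = -3
Want det = 0: -6 + (v - 2) * -3 = 0
  (v - 2) = 6 / -3 = -2
  v = 2 + (-2) = 0

Answer: 0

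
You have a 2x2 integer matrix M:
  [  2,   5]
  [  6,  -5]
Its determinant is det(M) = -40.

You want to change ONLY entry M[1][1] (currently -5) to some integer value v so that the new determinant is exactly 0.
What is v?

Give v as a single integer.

det is linear in entry M[1][1]: det = old_det + (v - -5) * C_11
Cofactor C_11 = 2
Want det = 0: -40 + (v - -5) * 2 = 0
  (v - -5) = 40 / 2 = 20
  v = -5 + (20) = 15

Answer: 15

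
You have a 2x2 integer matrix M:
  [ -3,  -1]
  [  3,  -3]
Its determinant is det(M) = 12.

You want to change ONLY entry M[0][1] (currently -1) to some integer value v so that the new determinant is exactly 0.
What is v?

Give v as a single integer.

Answer: 3

Derivation:
det is linear in entry M[0][1]: det = old_det + (v - -1) * C_01
Cofactor C_01 = -3
Want det = 0: 12 + (v - -1) * -3 = 0
  (v - -1) = -12 / -3 = 4
  v = -1 + (4) = 3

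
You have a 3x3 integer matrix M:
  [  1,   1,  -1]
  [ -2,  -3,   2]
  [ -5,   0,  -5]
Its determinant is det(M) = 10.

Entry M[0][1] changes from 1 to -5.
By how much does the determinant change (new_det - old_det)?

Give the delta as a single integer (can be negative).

Cofactor C_01 = -20
Entry delta = -5 - 1 = -6
Det delta = entry_delta * cofactor = -6 * -20 = 120

Answer: 120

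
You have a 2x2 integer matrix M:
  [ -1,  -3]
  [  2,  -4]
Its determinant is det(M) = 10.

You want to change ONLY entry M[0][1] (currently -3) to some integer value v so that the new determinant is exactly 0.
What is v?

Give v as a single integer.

det is linear in entry M[0][1]: det = old_det + (v - -3) * C_01
Cofactor C_01 = -2
Want det = 0: 10 + (v - -3) * -2 = 0
  (v - -3) = -10 / -2 = 5
  v = -3 + (5) = 2

Answer: 2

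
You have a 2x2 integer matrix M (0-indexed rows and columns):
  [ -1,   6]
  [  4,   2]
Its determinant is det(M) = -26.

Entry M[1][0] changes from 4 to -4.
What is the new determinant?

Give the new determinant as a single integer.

Answer: 22

Derivation:
det is linear in row 1: changing M[1][0] by delta changes det by delta * cofactor(1,0).
Cofactor C_10 = (-1)^(1+0) * minor(1,0) = -6
Entry delta = -4 - 4 = -8
Det delta = -8 * -6 = 48
New det = -26 + 48 = 22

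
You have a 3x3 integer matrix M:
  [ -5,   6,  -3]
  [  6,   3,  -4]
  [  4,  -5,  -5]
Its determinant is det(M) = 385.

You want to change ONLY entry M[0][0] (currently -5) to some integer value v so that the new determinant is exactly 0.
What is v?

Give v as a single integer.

det is linear in entry M[0][0]: det = old_det + (v - -5) * C_00
Cofactor C_00 = -35
Want det = 0: 385 + (v - -5) * -35 = 0
  (v - -5) = -385 / -35 = 11
  v = -5 + (11) = 6

Answer: 6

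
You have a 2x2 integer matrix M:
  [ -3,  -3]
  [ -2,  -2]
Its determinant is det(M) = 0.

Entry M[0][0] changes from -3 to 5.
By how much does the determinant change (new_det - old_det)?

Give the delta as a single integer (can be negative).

Answer: -16

Derivation:
Cofactor C_00 = -2
Entry delta = 5 - -3 = 8
Det delta = entry_delta * cofactor = 8 * -2 = -16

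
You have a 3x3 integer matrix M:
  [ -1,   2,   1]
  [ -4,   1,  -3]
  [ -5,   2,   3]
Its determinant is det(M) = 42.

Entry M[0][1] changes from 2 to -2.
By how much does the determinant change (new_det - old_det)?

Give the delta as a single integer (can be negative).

Answer: -108

Derivation:
Cofactor C_01 = 27
Entry delta = -2 - 2 = -4
Det delta = entry_delta * cofactor = -4 * 27 = -108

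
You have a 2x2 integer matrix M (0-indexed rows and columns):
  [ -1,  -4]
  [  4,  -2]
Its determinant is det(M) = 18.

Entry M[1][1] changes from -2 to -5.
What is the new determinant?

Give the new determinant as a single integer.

Answer: 21

Derivation:
det is linear in row 1: changing M[1][1] by delta changes det by delta * cofactor(1,1).
Cofactor C_11 = (-1)^(1+1) * minor(1,1) = -1
Entry delta = -5 - -2 = -3
Det delta = -3 * -1 = 3
New det = 18 + 3 = 21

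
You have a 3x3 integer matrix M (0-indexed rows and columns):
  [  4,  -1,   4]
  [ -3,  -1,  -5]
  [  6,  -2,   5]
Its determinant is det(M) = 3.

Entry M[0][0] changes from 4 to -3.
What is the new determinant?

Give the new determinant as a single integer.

Answer: 108

Derivation:
det is linear in row 0: changing M[0][0] by delta changes det by delta * cofactor(0,0).
Cofactor C_00 = (-1)^(0+0) * minor(0,0) = -15
Entry delta = -3 - 4 = -7
Det delta = -7 * -15 = 105
New det = 3 + 105 = 108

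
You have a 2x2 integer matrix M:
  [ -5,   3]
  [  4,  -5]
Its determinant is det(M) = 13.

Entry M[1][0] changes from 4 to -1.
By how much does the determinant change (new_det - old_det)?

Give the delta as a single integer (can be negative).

Answer: 15

Derivation:
Cofactor C_10 = -3
Entry delta = -1 - 4 = -5
Det delta = entry_delta * cofactor = -5 * -3 = 15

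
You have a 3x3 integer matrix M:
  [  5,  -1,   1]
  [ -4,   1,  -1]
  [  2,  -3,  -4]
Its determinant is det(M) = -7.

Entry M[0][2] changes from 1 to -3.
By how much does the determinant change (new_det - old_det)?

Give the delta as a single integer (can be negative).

Answer: -40

Derivation:
Cofactor C_02 = 10
Entry delta = -3 - 1 = -4
Det delta = entry_delta * cofactor = -4 * 10 = -40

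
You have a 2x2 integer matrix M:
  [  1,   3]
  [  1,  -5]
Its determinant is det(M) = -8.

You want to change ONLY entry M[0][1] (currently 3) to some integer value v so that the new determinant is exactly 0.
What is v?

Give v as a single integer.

det is linear in entry M[0][1]: det = old_det + (v - 3) * C_01
Cofactor C_01 = -1
Want det = 0: -8 + (v - 3) * -1 = 0
  (v - 3) = 8 / -1 = -8
  v = 3 + (-8) = -5

Answer: -5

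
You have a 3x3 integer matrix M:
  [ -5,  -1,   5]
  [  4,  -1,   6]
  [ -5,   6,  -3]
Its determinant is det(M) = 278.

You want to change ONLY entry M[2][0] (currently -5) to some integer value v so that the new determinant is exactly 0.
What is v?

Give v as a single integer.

det is linear in entry M[2][0]: det = old_det + (v - -5) * C_20
Cofactor C_20 = -1
Want det = 0: 278 + (v - -5) * -1 = 0
  (v - -5) = -278 / -1 = 278
  v = -5 + (278) = 273

Answer: 273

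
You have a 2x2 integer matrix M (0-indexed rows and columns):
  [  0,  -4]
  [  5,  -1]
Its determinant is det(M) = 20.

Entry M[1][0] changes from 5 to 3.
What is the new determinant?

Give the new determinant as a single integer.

det is linear in row 1: changing M[1][0] by delta changes det by delta * cofactor(1,0).
Cofactor C_10 = (-1)^(1+0) * minor(1,0) = 4
Entry delta = 3 - 5 = -2
Det delta = -2 * 4 = -8
New det = 20 + -8 = 12

Answer: 12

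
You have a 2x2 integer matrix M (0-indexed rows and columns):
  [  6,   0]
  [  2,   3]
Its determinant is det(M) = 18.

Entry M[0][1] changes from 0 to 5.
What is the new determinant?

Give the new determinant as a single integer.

det is linear in row 0: changing M[0][1] by delta changes det by delta * cofactor(0,1).
Cofactor C_01 = (-1)^(0+1) * minor(0,1) = -2
Entry delta = 5 - 0 = 5
Det delta = 5 * -2 = -10
New det = 18 + -10 = 8

Answer: 8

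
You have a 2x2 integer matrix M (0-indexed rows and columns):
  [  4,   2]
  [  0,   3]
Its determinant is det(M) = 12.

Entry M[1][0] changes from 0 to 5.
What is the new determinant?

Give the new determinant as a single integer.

det is linear in row 1: changing M[1][0] by delta changes det by delta * cofactor(1,0).
Cofactor C_10 = (-1)^(1+0) * minor(1,0) = -2
Entry delta = 5 - 0 = 5
Det delta = 5 * -2 = -10
New det = 12 + -10 = 2

Answer: 2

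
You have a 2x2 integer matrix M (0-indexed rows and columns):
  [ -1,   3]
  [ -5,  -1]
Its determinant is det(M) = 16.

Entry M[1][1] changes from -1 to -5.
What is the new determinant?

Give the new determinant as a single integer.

det is linear in row 1: changing M[1][1] by delta changes det by delta * cofactor(1,1).
Cofactor C_11 = (-1)^(1+1) * minor(1,1) = -1
Entry delta = -5 - -1 = -4
Det delta = -4 * -1 = 4
New det = 16 + 4 = 20

Answer: 20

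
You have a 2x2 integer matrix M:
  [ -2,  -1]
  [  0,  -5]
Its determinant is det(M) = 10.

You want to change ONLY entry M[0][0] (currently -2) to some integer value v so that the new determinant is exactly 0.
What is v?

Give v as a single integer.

Answer: 0

Derivation:
det is linear in entry M[0][0]: det = old_det + (v - -2) * C_00
Cofactor C_00 = -5
Want det = 0: 10 + (v - -2) * -5 = 0
  (v - -2) = -10 / -5 = 2
  v = -2 + (2) = 0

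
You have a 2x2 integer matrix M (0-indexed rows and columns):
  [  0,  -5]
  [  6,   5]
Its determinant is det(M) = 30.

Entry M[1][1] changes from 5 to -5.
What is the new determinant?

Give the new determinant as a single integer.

det is linear in row 1: changing M[1][1] by delta changes det by delta * cofactor(1,1).
Cofactor C_11 = (-1)^(1+1) * minor(1,1) = 0
Entry delta = -5 - 5 = -10
Det delta = -10 * 0 = 0
New det = 30 + 0 = 30

Answer: 30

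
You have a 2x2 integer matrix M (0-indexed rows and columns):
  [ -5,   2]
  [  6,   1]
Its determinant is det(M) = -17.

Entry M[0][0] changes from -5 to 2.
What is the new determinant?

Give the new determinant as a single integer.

det is linear in row 0: changing M[0][0] by delta changes det by delta * cofactor(0,0).
Cofactor C_00 = (-1)^(0+0) * minor(0,0) = 1
Entry delta = 2 - -5 = 7
Det delta = 7 * 1 = 7
New det = -17 + 7 = -10

Answer: -10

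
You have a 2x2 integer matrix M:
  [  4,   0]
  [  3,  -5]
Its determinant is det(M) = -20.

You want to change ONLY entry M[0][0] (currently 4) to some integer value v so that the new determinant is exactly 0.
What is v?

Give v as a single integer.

Answer: 0

Derivation:
det is linear in entry M[0][0]: det = old_det + (v - 4) * C_00
Cofactor C_00 = -5
Want det = 0: -20 + (v - 4) * -5 = 0
  (v - 4) = 20 / -5 = -4
  v = 4 + (-4) = 0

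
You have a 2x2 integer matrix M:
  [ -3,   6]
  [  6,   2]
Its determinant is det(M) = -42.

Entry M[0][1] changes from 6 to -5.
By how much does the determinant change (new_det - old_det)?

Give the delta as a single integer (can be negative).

Answer: 66

Derivation:
Cofactor C_01 = -6
Entry delta = -5 - 6 = -11
Det delta = entry_delta * cofactor = -11 * -6 = 66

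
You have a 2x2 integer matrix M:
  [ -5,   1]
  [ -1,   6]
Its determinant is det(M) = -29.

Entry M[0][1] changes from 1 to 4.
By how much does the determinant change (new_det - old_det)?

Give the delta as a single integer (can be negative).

Answer: 3

Derivation:
Cofactor C_01 = 1
Entry delta = 4 - 1 = 3
Det delta = entry_delta * cofactor = 3 * 1 = 3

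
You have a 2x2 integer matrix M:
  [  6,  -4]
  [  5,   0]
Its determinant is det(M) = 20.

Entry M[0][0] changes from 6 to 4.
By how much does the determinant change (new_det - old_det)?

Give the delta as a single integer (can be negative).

Cofactor C_00 = 0
Entry delta = 4 - 6 = -2
Det delta = entry_delta * cofactor = -2 * 0 = 0

Answer: 0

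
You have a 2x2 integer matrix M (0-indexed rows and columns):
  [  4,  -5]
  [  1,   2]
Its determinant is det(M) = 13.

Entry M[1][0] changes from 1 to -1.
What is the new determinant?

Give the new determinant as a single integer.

det is linear in row 1: changing M[1][0] by delta changes det by delta * cofactor(1,0).
Cofactor C_10 = (-1)^(1+0) * minor(1,0) = 5
Entry delta = -1 - 1 = -2
Det delta = -2 * 5 = -10
New det = 13 + -10 = 3

Answer: 3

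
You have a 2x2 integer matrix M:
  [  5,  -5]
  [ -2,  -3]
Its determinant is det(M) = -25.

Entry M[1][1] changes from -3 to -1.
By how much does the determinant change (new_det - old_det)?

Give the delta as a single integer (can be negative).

Answer: 10

Derivation:
Cofactor C_11 = 5
Entry delta = -1 - -3 = 2
Det delta = entry_delta * cofactor = 2 * 5 = 10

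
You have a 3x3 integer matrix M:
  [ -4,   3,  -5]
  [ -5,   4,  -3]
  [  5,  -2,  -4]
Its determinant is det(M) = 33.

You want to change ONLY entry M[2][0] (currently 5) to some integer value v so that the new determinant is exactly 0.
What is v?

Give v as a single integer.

det is linear in entry M[2][0]: det = old_det + (v - 5) * C_20
Cofactor C_20 = 11
Want det = 0: 33 + (v - 5) * 11 = 0
  (v - 5) = -33 / 11 = -3
  v = 5 + (-3) = 2

Answer: 2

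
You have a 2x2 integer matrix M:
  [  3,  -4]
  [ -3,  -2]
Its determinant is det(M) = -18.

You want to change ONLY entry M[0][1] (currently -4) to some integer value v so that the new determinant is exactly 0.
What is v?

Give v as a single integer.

det is linear in entry M[0][1]: det = old_det + (v - -4) * C_01
Cofactor C_01 = 3
Want det = 0: -18 + (v - -4) * 3 = 0
  (v - -4) = 18 / 3 = 6
  v = -4 + (6) = 2

Answer: 2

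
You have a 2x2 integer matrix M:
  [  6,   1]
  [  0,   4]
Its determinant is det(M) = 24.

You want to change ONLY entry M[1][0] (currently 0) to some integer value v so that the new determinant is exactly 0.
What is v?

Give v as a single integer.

det is linear in entry M[1][0]: det = old_det + (v - 0) * C_10
Cofactor C_10 = -1
Want det = 0: 24 + (v - 0) * -1 = 0
  (v - 0) = -24 / -1 = 24
  v = 0 + (24) = 24

Answer: 24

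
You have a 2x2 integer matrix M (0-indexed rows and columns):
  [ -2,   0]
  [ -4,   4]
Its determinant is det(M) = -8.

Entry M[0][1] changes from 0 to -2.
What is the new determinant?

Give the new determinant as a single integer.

det is linear in row 0: changing M[0][1] by delta changes det by delta * cofactor(0,1).
Cofactor C_01 = (-1)^(0+1) * minor(0,1) = 4
Entry delta = -2 - 0 = -2
Det delta = -2 * 4 = -8
New det = -8 + -8 = -16

Answer: -16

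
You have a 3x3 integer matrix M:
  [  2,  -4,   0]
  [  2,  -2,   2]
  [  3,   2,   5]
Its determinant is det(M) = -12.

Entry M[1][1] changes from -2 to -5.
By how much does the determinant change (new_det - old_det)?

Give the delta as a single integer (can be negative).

Answer: -30

Derivation:
Cofactor C_11 = 10
Entry delta = -5 - -2 = -3
Det delta = entry_delta * cofactor = -3 * 10 = -30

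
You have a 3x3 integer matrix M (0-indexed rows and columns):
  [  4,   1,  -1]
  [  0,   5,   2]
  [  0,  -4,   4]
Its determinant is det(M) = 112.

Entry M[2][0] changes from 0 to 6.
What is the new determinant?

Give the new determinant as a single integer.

Answer: 154

Derivation:
det is linear in row 2: changing M[2][0] by delta changes det by delta * cofactor(2,0).
Cofactor C_20 = (-1)^(2+0) * minor(2,0) = 7
Entry delta = 6 - 0 = 6
Det delta = 6 * 7 = 42
New det = 112 + 42 = 154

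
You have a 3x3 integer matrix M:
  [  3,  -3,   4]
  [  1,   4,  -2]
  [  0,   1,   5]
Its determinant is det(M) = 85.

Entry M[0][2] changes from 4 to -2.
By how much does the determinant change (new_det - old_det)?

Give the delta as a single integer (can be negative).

Answer: -6

Derivation:
Cofactor C_02 = 1
Entry delta = -2 - 4 = -6
Det delta = entry_delta * cofactor = -6 * 1 = -6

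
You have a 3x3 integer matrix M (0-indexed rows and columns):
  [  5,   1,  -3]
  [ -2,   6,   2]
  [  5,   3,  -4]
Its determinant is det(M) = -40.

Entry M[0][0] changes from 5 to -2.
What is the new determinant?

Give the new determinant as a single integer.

det is linear in row 0: changing M[0][0] by delta changes det by delta * cofactor(0,0).
Cofactor C_00 = (-1)^(0+0) * minor(0,0) = -30
Entry delta = -2 - 5 = -7
Det delta = -7 * -30 = 210
New det = -40 + 210 = 170

Answer: 170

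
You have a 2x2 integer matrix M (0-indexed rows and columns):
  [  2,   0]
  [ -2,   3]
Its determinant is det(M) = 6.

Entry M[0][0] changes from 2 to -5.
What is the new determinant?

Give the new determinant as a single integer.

det is linear in row 0: changing M[0][0] by delta changes det by delta * cofactor(0,0).
Cofactor C_00 = (-1)^(0+0) * minor(0,0) = 3
Entry delta = -5 - 2 = -7
Det delta = -7 * 3 = -21
New det = 6 + -21 = -15

Answer: -15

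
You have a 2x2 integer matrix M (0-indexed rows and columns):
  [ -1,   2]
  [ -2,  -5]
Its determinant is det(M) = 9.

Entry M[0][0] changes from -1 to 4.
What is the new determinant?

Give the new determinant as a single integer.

det is linear in row 0: changing M[0][0] by delta changes det by delta * cofactor(0,0).
Cofactor C_00 = (-1)^(0+0) * minor(0,0) = -5
Entry delta = 4 - -1 = 5
Det delta = 5 * -5 = -25
New det = 9 + -25 = -16

Answer: -16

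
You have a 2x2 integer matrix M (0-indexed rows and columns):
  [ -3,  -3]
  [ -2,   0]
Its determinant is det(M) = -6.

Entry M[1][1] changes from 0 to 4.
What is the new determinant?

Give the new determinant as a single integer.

det is linear in row 1: changing M[1][1] by delta changes det by delta * cofactor(1,1).
Cofactor C_11 = (-1)^(1+1) * minor(1,1) = -3
Entry delta = 4 - 0 = 4
Det delta = 4 * -3 = -12
New det = -6 + -12 = -18

Answer: -18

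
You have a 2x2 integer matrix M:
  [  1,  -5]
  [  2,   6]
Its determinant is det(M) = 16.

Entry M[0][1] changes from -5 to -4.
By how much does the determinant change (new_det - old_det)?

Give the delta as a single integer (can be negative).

Cofactor C_01 = -2
Entry delta = -4 - -5 = 1
Det delta = entry_delta * cofactor = 1 * -2 = -2

Answer: -2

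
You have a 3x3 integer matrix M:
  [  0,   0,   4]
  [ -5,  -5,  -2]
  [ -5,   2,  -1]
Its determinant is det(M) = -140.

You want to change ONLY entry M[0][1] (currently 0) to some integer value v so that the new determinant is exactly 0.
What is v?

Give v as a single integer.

det is linear in entry M[0][1]: det = old_det + (v - 0) * C_01
Cofactor C_01 = 5
Want det = 0: -140 + (v - 0) * 5 = 0
  (v - 0) = 140 / 5 = 28
  v = 0 + (28) = 28

Answer: 28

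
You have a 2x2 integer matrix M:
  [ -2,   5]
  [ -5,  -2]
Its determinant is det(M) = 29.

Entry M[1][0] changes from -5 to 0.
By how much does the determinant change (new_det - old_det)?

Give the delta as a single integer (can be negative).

Cofactor C_10 = -5
Entry delta = 0 - -5 = 5
Det delta = entry_delta * cofactor = 5 * -5 = -25

Answer: -25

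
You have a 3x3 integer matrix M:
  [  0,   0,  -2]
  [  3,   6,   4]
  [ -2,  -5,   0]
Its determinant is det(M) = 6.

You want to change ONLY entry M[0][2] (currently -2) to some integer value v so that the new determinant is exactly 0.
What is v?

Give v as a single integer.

Answer: 0

Derivation:
det is linear in entry M[0][2]: det = old_det + (v - -2) * C_02
Cofactor C_02 = -3
Want det = 0: 6 + (v - -2) * -3 = 0
  (v - -2) = -6 / -3 = 2
  v = -2 + (2) = 0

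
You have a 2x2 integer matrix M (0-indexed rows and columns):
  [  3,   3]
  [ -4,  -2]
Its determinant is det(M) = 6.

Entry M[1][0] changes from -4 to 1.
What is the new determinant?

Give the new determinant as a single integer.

det is linear in row 1: changing M[1][0] by delta changes det by delta * cofactor(1,0).
Cofactor C_10 = (-1)^(1+0) * minor(1,0) = -3
Entry delta = 1 - -4 = 5
Det delta = 5 * -3 = -15
New det = 6 + -15 = -9

Answer: -9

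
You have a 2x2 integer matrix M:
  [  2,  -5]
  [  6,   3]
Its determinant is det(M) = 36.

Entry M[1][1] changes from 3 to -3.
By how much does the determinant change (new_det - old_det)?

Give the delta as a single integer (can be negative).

Answer: -12

Derivation:
Cofactor C_11 = 2
Entry delta = -3 - 3 = -6
Det delta = entry_delta * cofactor = -6 * 2 = -12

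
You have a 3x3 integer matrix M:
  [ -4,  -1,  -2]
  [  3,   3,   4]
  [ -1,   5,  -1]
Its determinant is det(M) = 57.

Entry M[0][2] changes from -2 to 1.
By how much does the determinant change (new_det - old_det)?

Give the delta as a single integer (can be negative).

Answer: 54

Derivation:
Cofactor C_02 = 18
Entry delta = 1 - -2 = 3
Det delta = entry_delta * cofactor = 3 * 18 = 54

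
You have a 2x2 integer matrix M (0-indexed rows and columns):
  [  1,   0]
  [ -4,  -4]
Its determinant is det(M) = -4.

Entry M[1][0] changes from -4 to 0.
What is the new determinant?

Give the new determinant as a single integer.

Answer: -4

Derivation:
det is linear in row 1: changing M[1][0] by delta changes det by delta * cofactor(1,0).
Cofactor C_10 = (-1)^(1+0) * minor(1,0) = 0
Entry delta = 0 - -4 = 4
Det delta = 4 * 0 = 0
New det = -4 + 0 = -4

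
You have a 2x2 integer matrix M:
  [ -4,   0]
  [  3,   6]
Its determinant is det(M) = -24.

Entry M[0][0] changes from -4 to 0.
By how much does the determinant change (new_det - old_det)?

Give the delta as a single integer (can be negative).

Answer: 24

Derivation:
Cofactor C_00 = 6
Entry delta = 0 - -4 = 4
Det delta = entry_delta * cofactor = 4 * 6 = 24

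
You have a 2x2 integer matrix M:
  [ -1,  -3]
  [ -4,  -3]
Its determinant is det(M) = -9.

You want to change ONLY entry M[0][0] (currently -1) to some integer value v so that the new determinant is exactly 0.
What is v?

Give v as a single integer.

det is linear in entry M[0][0]: det = old_det + (v - -1) * C_00
Cofactor C_00 = -3
Want det = 0: -9 + (v - -1) * -3 = 0
  (v - -1) = 9 / -3 = -3
  v = -1 + (-3) = -4

Answer: -4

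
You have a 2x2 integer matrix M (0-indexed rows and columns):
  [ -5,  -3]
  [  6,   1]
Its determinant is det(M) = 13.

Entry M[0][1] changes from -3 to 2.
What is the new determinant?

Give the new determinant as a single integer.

det is linear in row 0: changing M[0][1] by delta changes det by delta * cofactor(0,1).
Cofactor C_01 = (-1)^(0+1) * minor(0,1) = -6
Entry delta = 2 - -3 = 5
Det delta = 5 * -6 = -30
New det = 13 + -30 = -17

Answer: -17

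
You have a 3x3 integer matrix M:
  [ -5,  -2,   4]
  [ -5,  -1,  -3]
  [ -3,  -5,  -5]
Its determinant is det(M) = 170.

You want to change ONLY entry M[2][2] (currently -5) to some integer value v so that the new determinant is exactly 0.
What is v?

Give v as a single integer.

Answer: 29

Derivation:
det is linear in entry M[2][2]: det = old_det + (v - -5) * C_22
Cofactor C_22 = -5
Want det = 0: 170 + (v - -5) * -5 = 0
  (v - -5) = -170 / -5 = 34
  v = -5 + (34) = 29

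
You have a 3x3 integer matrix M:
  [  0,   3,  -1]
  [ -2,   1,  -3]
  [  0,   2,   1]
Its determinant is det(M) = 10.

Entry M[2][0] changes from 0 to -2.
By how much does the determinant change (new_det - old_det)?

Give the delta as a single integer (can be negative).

Cofactor C_20 = -8
Entry delta = -2 - 0 = -2
Det delta = entry_delta * cofactor = -2 * -8 = 16

Answer: 16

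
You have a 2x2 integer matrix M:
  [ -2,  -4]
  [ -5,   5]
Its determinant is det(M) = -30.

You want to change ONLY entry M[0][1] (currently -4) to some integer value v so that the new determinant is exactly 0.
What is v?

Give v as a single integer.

Answer: 2

Derivation:
det is linear in entry M[0][1]: det = old_det + (v - -4) * C_01
Cofactor C_01 = 5
Want det = 0: -30 + (v - -4) * 5 = 0
  (v - -4) = 30 / 5 = 6
  v = -4 + (6) = 2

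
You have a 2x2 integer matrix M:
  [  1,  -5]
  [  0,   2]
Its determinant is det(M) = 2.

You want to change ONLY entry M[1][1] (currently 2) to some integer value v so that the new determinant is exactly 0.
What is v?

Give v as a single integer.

det is linear in entry M[1][1]: det = old_det + (v - 2) * C_11
Cofactor C_11 = 1
Want det = 0: 2 + (v - 2) * 1 = 0
  (v - 2) = -2 / 1 = -2
  v = 2 + (-2) = 0

Answer: 0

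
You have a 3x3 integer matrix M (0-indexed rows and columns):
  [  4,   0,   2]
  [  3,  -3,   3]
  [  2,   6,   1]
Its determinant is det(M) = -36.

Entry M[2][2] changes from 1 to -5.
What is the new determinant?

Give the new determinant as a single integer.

det is linear in row 2: changing M[2][2] by delta changes det by delta * cofactor(2,2).
Cofactor C_22 = (-1)^(2+2) * minor(2,2) = -12
Entry delta = -5 - 1 = -6
Det delta = -6 * -12 = 72
New det = -36 + 72 = 36

Answer: 36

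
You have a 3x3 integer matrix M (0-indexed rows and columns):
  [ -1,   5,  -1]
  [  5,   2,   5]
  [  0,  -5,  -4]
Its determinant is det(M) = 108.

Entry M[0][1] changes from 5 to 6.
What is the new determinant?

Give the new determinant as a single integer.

Answer: 128

Derivation:
det is linear in row 0: changing M[0][1] by delta changes det by delta * cofactor(0,1).
Cofactor C_01 = (-1)^(0+1) * minor(0,1) = 20
Entry delta = 6 - 5 = 1
Det delta = 1 * 20 = 20
New det = 108 + 20 = 128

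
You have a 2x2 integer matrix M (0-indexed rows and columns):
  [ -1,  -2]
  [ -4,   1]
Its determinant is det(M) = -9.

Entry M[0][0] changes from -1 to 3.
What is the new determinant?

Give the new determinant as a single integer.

det is linear in row 0: changing M[0][0] by delta changes det by delta * cofactor(0,0).
Cofactor C_00 = (-1)^(0+0) * minor(0,0) = 1
Entry delta = 3 - -1 = 4
Det delta = 4 * 1 = 4
New det = -9 + 4 = -5

Answer: -5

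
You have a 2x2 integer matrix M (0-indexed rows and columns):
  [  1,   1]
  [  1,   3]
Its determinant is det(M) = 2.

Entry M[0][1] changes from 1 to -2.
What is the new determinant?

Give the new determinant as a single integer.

det is linear in row 0: changing M[0][1] by delta changes det by delta * cofactor(0,1).
Cofactor C_01 = (-1)^(0+1) * minor(0,1) = -1
Entry delta = -2 - 1 = -3
Det delta = -3 * -1 = 3
New det = 2 + 3 = 5

Answer: 5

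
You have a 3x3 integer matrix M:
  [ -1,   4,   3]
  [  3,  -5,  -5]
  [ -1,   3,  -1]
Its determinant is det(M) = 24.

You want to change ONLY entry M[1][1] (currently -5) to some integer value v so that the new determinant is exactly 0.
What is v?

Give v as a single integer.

Answer: -11

Derivation:
det is linear in entry M[1][1]: det = old_det + (v - -5) * C_11
Cofactor C_11 = 4
Want det = 0: 24 + (v - -5) * 4 = 0
  (v - -5) = -24 / 4 = -6
  v = -5 + (-6) = -11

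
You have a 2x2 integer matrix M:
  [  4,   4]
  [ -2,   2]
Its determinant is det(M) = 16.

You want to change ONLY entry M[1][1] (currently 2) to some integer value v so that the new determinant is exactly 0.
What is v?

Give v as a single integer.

det is linear in entry M[1][1]: det = old_det + (v - 2) * C_11
Cofactor C_11 = 4
Want det = 0: 16 + (v - 2) * 4 = 0
  (v - 2) = -16 / 4 = -4
  v = 2 + (-4) = -2

Answer: -2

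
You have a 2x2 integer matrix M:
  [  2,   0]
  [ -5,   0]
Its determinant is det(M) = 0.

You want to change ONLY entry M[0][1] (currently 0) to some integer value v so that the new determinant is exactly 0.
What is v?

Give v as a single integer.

Answer: 0

Derivation:
det is linear in entry M[0][1]: det = old_det + (v - 0) * C_01
Cofactor C_01 = 5
Want det = 0: 0 + (v - 0) * 5 = 0
  (v - 0) = 0 / 5 = 0
  v = 0 + (0) = 0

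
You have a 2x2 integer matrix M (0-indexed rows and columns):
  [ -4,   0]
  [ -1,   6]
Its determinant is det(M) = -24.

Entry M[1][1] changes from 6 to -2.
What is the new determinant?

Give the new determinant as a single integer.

Answer: 8

Derivation:
det is linear in row 1: changing M[1][1] by delta changes det by delta * cofactor(1,1).
Cofactor C_11 = (-1)^(1+1) * minor(1,1) = -4
Entry delta = -2 - 6 = -8
Det delta = -8 * -4 = 32
New det = -24 + 32 = 8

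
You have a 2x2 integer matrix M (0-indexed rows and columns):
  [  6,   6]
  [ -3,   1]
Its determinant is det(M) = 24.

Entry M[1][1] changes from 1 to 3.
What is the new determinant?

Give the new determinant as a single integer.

det is linear in row 1: changing M[1][1] by delta changes det by delta * cofactor(1,1).
Cofactor C_11 = (-1)^(1+1) * minor(1,1) = 6
Entry delta = 3 - 1 = 2
Det delta = 2 * 6 = 12
New det = 24 + 12 = 36

Answer: 36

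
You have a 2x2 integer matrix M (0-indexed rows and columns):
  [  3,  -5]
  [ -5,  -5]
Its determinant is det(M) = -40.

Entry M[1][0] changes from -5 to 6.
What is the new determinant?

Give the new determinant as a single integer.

Answer: 15

Derivation:
det is linear in row 1: changing M[1][0] by delta changes det by delta * cofactor(1,0).
Cofactor C_10 = (-1)^(1+0) * minor(1,0) = 5
Entry delta = 6 - -5 = 11
Det delta = 11 * 5 = 55
New det = -40 + 55 = 15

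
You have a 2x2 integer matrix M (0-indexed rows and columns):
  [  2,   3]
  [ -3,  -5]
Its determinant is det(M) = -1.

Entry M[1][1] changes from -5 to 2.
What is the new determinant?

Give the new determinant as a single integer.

Answer: 13

Derivation:
det is linear in row 1: changing M[1][1] by delta changes det by delta * cofactor(1,1).
Cofactor C_11 = (-1)^(1+1) * minor(1,1) = 2
Entry delta = 2 - -5 = 7
Det delta = 7 * 2 = 14
New det = -1 + 14 = 13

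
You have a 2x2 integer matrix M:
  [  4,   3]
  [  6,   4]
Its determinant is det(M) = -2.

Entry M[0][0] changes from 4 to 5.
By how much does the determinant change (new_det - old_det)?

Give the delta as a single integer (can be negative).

Answer: 4

Derivation:
Cofactor C_00 = 4
Entry delta = 5 - 4 = 1
Det delta = entry_delta * cofactor = 1 * 4 = 4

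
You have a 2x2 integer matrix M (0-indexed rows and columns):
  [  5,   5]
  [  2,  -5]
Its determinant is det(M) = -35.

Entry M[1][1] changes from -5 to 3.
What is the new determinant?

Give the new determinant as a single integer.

det is linear in row 1: changing M[1][1] by delta changes det by delta * cofactor(1,1).
Cofactor C_11 = (-1)^(1+1) * minor(1,1) = 5
Entry delta = 3 - -5 = 8
Det delta = 8 * 5 = 40
New det = -35 + 40 = 5

Answer: 5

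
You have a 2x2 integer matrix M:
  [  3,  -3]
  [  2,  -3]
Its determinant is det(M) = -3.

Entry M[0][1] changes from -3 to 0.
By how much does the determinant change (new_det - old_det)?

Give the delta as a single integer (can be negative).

Cofactor C_01 = -2
Entry delta = 0 - -3 = 3
Det delta = entry_delta * cofactor = 3 * -2 = -6

Answer: -6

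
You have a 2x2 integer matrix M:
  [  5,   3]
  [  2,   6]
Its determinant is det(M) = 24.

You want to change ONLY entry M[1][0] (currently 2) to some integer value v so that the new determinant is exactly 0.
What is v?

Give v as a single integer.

Answer: 10

Derivation:
det is linear in entry M[1][0]: det = old_det + (v - 2) * C_10
Cofactor C_10 = -3
Want det = 0: 24 + (v - 2) * -3 = 0
  (v - 2) = -24 / -3 = 8
  v = 2 + (8) = 10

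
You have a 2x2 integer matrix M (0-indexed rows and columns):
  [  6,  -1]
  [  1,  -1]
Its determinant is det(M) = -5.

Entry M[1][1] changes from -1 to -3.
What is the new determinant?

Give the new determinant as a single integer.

Answer: -17

Derivation:
det is linear in row 1: changing M[1][1] by delta changes det by delta * cofactor(1,1).
Cofactor C_11 = (-1)^(1+1) * minor(1,1) = 6
Entry delta = -3 - -1 = -2
Det delta = -2 * 6 = -12
New det = -5 + -12 = -17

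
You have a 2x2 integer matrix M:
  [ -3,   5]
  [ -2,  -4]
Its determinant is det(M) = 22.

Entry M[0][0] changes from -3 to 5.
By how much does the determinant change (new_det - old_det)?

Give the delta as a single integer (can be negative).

Cofactor C_00 = -4
Entry delta = 5 - -3 = 8
Det delta = entry_delta * cofactor = 8 * -4 = -32

Answer: -32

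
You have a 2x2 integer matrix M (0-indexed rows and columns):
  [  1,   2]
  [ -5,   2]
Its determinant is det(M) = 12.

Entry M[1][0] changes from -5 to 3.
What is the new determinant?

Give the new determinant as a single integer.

Answer: -4

Derivation:
det is linear in row 1: changing M[1][0] by delta changes det by delta * cofactor(1,0).
Cofactor C_10 = (-1)^(1+0) * minor(1,0) = -2
Entry delta = 3 - -5 = 8
Det delta = 8 * -2 = -16
New det = 12 + -16 = -4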